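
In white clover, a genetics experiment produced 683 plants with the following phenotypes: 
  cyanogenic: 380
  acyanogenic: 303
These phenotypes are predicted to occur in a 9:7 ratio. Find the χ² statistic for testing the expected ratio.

0.104

Expected counts for N = 683 under a 9:7 ratio (total parts = 16):
  cyanogenic: 683 × 9/16 = 384.1875
  acyanogenic: 683 × 7/16 = 298.8125
χ² = Σ (O − E)² / E
  cyanogenic: (380 − 384.1875)² / 384.1875 = 0.0456
  acyanogenic: (303 − 298.8125)² / 298.8125 = 0.0587
χ² = 0.0456 + 0.0587 = 0.1043 ≈ 0.104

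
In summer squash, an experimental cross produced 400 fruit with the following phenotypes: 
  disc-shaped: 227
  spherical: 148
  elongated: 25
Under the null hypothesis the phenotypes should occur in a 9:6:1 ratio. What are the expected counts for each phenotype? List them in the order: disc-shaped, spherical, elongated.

The 9:6:1 ratio has 16 parts, so with N = 400 the expected counts are:
  disc-shaped: 400 × 9/16 = 225
  spherical: 400 × 6/16 = 150
  elongated: 400 × 1/16 = 25

225, 150, 25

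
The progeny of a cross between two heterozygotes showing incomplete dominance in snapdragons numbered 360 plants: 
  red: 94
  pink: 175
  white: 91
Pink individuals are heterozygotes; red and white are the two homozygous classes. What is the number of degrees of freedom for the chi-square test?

2

With incomplete dominance, a heterozygote × heterozygote cross gives a 1:2:1 phenotypic ratio.
A goodness-of-fit test with 3 phenotype classes has df = 3 − 1 = 2.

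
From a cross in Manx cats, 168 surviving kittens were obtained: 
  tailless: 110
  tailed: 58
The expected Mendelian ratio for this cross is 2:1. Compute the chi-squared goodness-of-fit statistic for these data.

The 2:1 ratio has 3 parts, so with N = 168 the expected counts are:
  tailless: 168 × 2/3 = 112
  tailed: 168 × 1/3 = 56
χ² = Σ (O − E)² / E
  tailless: (110 − 112)² / 112 = 0.0357
  tailed: (58 − 56)² / 56 = 0.0714
χ² = 0.0357 + 0.0714 = 0.1071 ≈ 0.107

0.107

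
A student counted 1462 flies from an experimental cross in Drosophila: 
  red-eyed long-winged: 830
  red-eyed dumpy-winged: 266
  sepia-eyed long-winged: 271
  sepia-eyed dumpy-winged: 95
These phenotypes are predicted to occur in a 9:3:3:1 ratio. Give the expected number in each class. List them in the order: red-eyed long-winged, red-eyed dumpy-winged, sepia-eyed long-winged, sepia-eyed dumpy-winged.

822.375, 274.125, 274.125, 91.375

Total ratio parts = 16. Expected numbers out of 1462:
  red-eyed long-winged: 1462 × 9/16 = 822.375
  red-eyed dumpy-winged: 1462 × 3/16 = 274.125
  sepia-eyed long-winged: 1462 × 3/16 = 274.125
  sepia-eyed dumpy-winged: 1462 × 1/16 = 91.375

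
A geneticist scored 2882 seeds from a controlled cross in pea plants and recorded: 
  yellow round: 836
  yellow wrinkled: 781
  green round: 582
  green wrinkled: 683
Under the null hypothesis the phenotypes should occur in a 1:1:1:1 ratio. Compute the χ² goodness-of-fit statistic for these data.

Under the 1:1:1:1 hypothesis (Σ ratio = 4, N = 2882):
  yellow round: 2882 × 1/4 = 720.5
  yellow wrinkled: 2882 × 1/4 = 720.5
  green round: 2882 × 1/4 = 720.5
  green wrinkled: 2882 × 1/4 = 720.5
χ² = Σ (O − E)² / E
  yellow round: (836 − 720.5)² / 720.5 = 18.5153
  yellow wrinkled: (781 − 720.5)² / 720.5 = 5.0802
  green round: (582 − 720.5)² / 720.5 = 26.6235
  green wrinkled: (683 − 720.5)² / 720.5 = 1.9518
χ² = 18.5153 + 5.0802 + 26.6235 + 1.9518 = 52.1708 ≈ 52.171

52.171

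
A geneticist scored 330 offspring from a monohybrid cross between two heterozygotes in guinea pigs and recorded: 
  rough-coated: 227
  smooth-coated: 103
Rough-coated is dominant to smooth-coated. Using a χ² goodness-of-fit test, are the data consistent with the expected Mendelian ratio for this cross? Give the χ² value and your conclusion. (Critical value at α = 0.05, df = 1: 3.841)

6.792; not consistent

For a monohybrid cross between heterozygotes with complete dominance, the expected phenotypic ratio is 3:1.
The 3:1 ratio has 4 parts, so with N = 330 the expected counts are:
  rough-coated: 330 × 3/4 = 247.5
  smooth-coated: 330 × 1/4 = 82.5
χ² = Σ (O − E)² / E
  rough-coated: (227 − 247.5)² / 247.5 = 1.6980
  smooth-coated: (103 − 82.5)² / 82.5 = 5.0939
χ² = 1.6980 + 5.0939 = 6.7919 ≈ 6.792
Degrees of freedom = 2 − 1 = 1; critical value at α = 0.05 is 3.841.
Since 6.792 > 3.841, we reject the null hypothesis — the data do not fit the 3:1 ratio.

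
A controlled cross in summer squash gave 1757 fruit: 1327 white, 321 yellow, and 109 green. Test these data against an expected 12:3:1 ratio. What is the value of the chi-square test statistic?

0.287

The 12:3:1 ratio has 16 parts, so with N = 1757 the expected counts are:
  white: 1757 × 12/16 = 1317.75
  yellow: 1757 × 3/16 = 329.4375
  green: 1757 × 1/16 = 109.8125
χ² = Σ (O − E)² / E
  white: (1327 − 1317.75)² / 1317.75 = 0.0649
  yellow: (321 − 329.4375)² / 329.4375 = 0.2161
  green: (109 − 109.8125)² / 109.8125 = 0.0060
χ² = 0.0649 + 0.2161 + 0.0060 = 0.287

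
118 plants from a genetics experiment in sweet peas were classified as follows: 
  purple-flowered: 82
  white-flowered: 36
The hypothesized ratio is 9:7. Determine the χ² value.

Expected counts for N = 118 under a 9:7 ratio (total parts = 16):
  purple-flowered: 118 × 9/16 = 66.375
  white-flowered: 118 × 7/16 = 51.625
χ² = Σ (O − E)² / E
  purple-flowered: (82 − 66.375)² / 66.375 = 3.6782
  white-flowered: (36 − 51.625)² / 51.625 = 4.7291
χ² = 3.6782 + 4.7291 = 8.4073 ≈ 8.407

8.407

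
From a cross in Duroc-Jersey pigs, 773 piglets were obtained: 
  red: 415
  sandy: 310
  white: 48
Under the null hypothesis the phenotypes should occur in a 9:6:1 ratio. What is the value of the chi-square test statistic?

Expected counts for N = 773 under a 9:6:1 ratio (total parts = 16):
  red: 773 × 9/16 = 434.8125
  sandy: 773 × 6/16 = 289.875
  white: 773 × 1/16 = 48.3125
χ² = Σ (O − E)² / E
  red: (415 − 434.8125)² / 434.8125 = 0.9028
  sandy: (310 − 289.875)² / 289.875 = 1.3972
  white: (48 − 48.3125)² / 48.3125 = 0.0020
χ² = 0.9028 + 1.3972 + 0.0020 = 2.302

2.302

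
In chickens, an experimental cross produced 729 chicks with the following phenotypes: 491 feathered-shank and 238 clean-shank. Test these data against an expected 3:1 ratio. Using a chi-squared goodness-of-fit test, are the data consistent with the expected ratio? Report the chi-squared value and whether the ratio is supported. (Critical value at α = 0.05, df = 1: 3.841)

The 3:1 ratio has 4 parts, so with N = 729 the expected counts are:
  feathered-shank: 729 × 3/4 = 546.75
  clean-shank: 729 × 1/4 = 182.25
χ² = Σ (O − E)² / E
  feathered-shank: (491 − 546.75)² / 546.75 = 5.6846
  clean-shank: (238 − 182.25)² / 182.25 = 17.0538
χ² = 5.6846 + 17.0538 = 22.7384 ≈ 22.738
Degrees of freedom = 2 − 1 = 1; critical value at α = 0.05 is 3.841.
Since 22.738 > 3.841, we reject the null hypothesis — the data do not fit the 3:1 ratio.

22.738; not consistent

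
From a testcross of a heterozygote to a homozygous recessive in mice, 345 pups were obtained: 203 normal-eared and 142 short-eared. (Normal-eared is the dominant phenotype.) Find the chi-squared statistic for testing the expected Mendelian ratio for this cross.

A testcross of a heterozygote (Aa × aa) gives a 1:1 phenotypic ratio.
Expected counts for N = 345 under a 1:1 ratio (total parts = 2):
  normal-eared: 345 × 1/2 = 172.5
  short-eared: 345 × 1/2 = 172.5
χ² = Σ (O − E)² / E
  normal-eared: (203 − 172.5)² / 172.5 = 5.3928
  short-eared: (142 − 172.5)² / 172.5 = 5.3928
χ² = 5.3928 + 5.3928 = 10.7856 ≈ 10.786

10.786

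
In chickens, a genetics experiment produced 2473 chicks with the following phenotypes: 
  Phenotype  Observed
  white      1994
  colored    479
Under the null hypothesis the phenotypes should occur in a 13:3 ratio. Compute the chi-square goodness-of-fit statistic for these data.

The 13:3 ratio has 16 parts, so with N = 2473 the expected counts are:
  white: 2473 × 13/16 = 2009.3125
  colored: 2473 × 3/16 = 463.6875
χ² = Σ (O − E)² / E
  white: (1994 − 2009.3125)² / 2009.3125 = 0.1167
  colored: (479 − 463.6875)² / 463.6875 = 0.5057
χ² = 0.1167 + 0.5057 = 0.6224 ≈ 0.622

0.622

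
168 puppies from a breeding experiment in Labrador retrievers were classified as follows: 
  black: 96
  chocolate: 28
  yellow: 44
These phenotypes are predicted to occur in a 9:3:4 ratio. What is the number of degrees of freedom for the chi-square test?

A goodness-of-fit test with 3 phenotype classes has df = 3 − 1 = 2.

2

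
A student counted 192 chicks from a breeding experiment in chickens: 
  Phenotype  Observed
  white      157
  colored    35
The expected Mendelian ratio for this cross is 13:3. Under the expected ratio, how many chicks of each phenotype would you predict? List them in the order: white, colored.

156, 36

Expected counts for N = 192 under a 13:3 ratio (total parts = 16):
  white: 192 × 13/16 = 156
  colored: 192 × 3/16 = 36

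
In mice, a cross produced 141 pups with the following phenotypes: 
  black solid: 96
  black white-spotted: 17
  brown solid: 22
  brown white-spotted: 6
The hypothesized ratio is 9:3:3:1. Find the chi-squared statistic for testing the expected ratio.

The 9:3:3:1 ratio has 16 parts, so with N = 141 the expected counts are:
  black solid: 141 × 9/16 = 79.3125
  black white-spotted: 141 × 3/16 = 26.4375
  brown solid: 141 × 3/16 = 26.4375
  brown white-spotted: 141 × 1/16 = 8.8125
χ² = Σ (O − E)² / E
  black solid: (96 − 79.3125)² / 79.3125 = 3.5111
  black white-spotted: (17 − 26.4375)² / 26.4375 = 3.3689
  brown solid: (22 − 26.4375)² / 26.4375 = 0.7448
  brown white-spotted: (6 − 8.8125)² / 8.8125 = 0.8976
χ² = 3.5111 + 3.3689 + 0.7448 + 0.8976 = 8.5224 ≈ 8.522

8.522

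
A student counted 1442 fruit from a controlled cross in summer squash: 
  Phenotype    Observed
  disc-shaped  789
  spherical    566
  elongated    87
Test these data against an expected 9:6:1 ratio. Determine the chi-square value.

1.891

Under the 9:6:1 hypothesis (Σ ratio = 16, N = 1442):
  disc-shaped: 1442 × 9/16 = 811.125
  spherical: 1442 × 6/16 = 540.75
  elongated: 1442 × 1/16 = 90.125
χ² = Σ (O − E)² / E
  disc-shaped: (789 − 811.125)² / 811.125 = 0.6035
  spherical: (566 − 540.75)² / 540.75 = 1.1790
  elongated: (87 − 90.125)² / 90.125 = 0.1084
χ² = 0.6035 + 1.1790 + 0.1084 = 1.8909 ≈ 1.891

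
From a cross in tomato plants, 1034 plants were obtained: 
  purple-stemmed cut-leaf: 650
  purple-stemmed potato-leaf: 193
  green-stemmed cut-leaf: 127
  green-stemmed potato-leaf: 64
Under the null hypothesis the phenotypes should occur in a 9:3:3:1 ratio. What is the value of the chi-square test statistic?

31.116

Expected counts for N = 1034 under a 9:3:3:1 ratio (total parts = 16):
  purple-stemmed cut-leaf: 1034 × 9/16 = 581.625
  purple-stemmed potato-leaf: 1034 × 3/16 = 193.875
  green-stemmed cut-leaf: 1034 × 3/16 = 193.875
  green-stemmed potato-leaf: 1034 × 1/16 = 64.625
χ² = Σ (O − E)² / E
  purple-stemmed cut-leaf: (650 − 581.625)² / 581.625 = 8.0381
  purple-stemmed potato-leaf: (193 − 193.875)² / 193.875 = 0.0039
  green-stemmed cut-leaf: (127 − 193.875)² / 193.875 = 23.0678
  green-stemmed potato-leaf: (64 − 64.625)² / 64.625 = 0.0060
χ² = 8.0381 + 0.0039 + 23.0678 + 0.0060 = 31.1158 ≈ 31.116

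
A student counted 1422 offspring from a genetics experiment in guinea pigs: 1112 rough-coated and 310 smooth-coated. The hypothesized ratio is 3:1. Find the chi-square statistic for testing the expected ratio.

Total ratio parts = 4. Expected numbers out of 1422:
  rough-coated: 1422 × 3/4 = 1066.5
  smooth-coated: 1422 × 1/4 = 355.5
χ² = Σ (O − E)² / E
  rough-coated: (1112 − 1066.5)² / 1066.5 = 1.9412
  smooth-coated: (310 − 355.5)² / 355.5 = 5.8235
χ² = 1.9412 + 5.8235 = 7.7647 ≈ 7.765

7.765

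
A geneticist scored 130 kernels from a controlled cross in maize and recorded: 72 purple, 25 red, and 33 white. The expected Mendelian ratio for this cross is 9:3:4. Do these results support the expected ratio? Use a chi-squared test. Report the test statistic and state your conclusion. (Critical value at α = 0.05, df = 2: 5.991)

0.041; consistent

The 9:3:4 ratio has 16 parts, so with N = 130 the expected counts are:
  purple: 130 × 9/16 = 73.125
  red: 130 × 3/16 = 24.375
  white: 130 × 4/16 = 32.5
χ² = Σ (O − E)² / E
  purple: (72 − 73.125)² / 73.125 = 0.0173
  red: (25 − 24.375)² / 24.375 = 0.0160
  white: (33 − 32.5)² / 32.5 = 0.0077
χ² = 0.0173 + 0.0160 + 0.0077 = 0.041
Degrees of freedom = 3 − 1 = 2; critical value at α = 0.05 is 5.991.
Since 0.041 < 5.991, we fail to reject the null hypothesis — the data are consistent with the 9:3:4 ratio.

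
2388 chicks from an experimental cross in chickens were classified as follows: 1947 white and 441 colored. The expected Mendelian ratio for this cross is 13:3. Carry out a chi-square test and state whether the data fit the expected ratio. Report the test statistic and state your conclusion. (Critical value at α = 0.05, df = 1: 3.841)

Total ratio parts = 16. Expected numbers out of 2388:
  white: 2388 × 13/16 = 1940.25
  colored: 2388 × 3/16 = 447.75
χ² = Σ (O − E)² / E
  white: (1947 − 1940.25)² / 1940.25 = 0.0235
  colored: (441 − 447.75)² / 447.75 = 0.1018
χ² = 0.0235 + 0.1018 = 0.1253 ≈ 0.125
Degrees of freedom = 2 − 1 = 1; critical value at α = 0.05 is 3.841.
Since 0.125 < 3.841, we fail to reject the null hypothesis — the data are consistent with the 13:3 ratio.

0.125; consistent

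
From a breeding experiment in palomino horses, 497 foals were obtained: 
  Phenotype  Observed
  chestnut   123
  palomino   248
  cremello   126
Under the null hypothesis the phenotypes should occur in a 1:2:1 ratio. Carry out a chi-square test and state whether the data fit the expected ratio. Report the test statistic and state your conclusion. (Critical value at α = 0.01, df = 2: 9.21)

Under the 1:2:1 hypothesis (Σ ratio = 4, N = 497):
  chestnut: 497 × 1/4 = 124.25
  palomino: 497 × 2/4 = 248.5
  cremello: 497 × 1/4 = 124.25
χ² = Σ (O − E)² / E
  chestnut: (123 − 124.25)² / 124.25 = 0.0126
  palomino: (248 − 248.5)² / 248.5 = 0.0010
  cremello: (126 − 124.25)² / 124.25 = 0.0246
χ² = 0.0126 + 0.0010 + 0.0246 = 0.0382 ≈ 0.038
Degrees of freedom = 3 − 1 = 2; critical value at α = 0.01 is 9.21.
Since 0.038 < 9.21, we fail to reject the null hypothesis — the data are consistent with the 1:2:1 ratio.

0.038; consistent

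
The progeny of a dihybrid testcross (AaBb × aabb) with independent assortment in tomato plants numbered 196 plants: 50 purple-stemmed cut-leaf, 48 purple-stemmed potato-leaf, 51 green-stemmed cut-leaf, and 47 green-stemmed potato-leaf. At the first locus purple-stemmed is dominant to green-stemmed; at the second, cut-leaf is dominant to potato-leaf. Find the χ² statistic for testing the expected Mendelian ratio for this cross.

A dihybrid testcross with independent assortment gives a 1:1:1:1 ratio.
The 1:1:1:1 ratio has 4 parts, so with N = 196 the expected counts are:
  purple-stemmed cut-leaf: 196 × 1/4 = 49
  purple-stemmed potato-leaf: 196 × 1/4 = 49
  green-stemmed cut-leaf: 196 × 1/4 = 49
  green-stemmed potato-leaf: 196 × 1/4 = 49
χ² = Σ (O − E)² / E
  purple-stemmed cut-leaf: (50 − 49)² / 49 = 0.0204
  purple-stemmed potato-leaf: (48 − 49)² / 49 = 0.0204
  green-stemmed cut-leaf: (51 − 49)² / 49 = 0.0816
  green-stemmed potato-leaf: (47 − 49)² / 49 = 0.0816
χ² = 0.0204 + 0.0204 + 0.0816 + 0.0816 = 0.204

0.204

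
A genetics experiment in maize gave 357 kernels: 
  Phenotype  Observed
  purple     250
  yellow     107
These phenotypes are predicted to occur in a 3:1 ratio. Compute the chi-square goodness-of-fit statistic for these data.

4.707

Expected counts for N = 357 under a 3:1 ratio (total parts = 4):
  purple: 357 × 3/4 = 267.75
  yellow: 357 × 1/4 = 89.25
χ² = Σ (O − E)² / E
  purple: (250 − 267.75)² / 267.75 = 1.1767
  yellow: (107 − 89.25)² / 89.25 = 3.5301
χ² = 1.1767 + 3.5301 = 4.7068 ≈ 4.707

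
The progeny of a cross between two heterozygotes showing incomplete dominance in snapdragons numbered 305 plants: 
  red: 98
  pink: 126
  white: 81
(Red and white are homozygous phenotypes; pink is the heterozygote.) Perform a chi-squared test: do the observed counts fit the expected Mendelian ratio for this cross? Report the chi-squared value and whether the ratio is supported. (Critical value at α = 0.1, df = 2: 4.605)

11.105; not consistent

With incomplete dominance, a heterozygote × heterozygote cross gives a 1:2:1 phenotypic ratio.
Under the 1:2:1 hypothesis (Σ ratio = 4, N = 305):
  red: 305 × 1/4 = 76.25
  pink: 305 × 2/4 = 152.5
  white: 305 × 1/4 = 76.25
χ² = Σ (O − E)² / E
  red: (98 − 76.25)² / 76.25 = 6.2041
  pink: (126 − 152.5)² / 152.5 = 4.6049
  white: (81 − 76.25)² / 76.25 = 0.2959
χ² = 6.2041 + 4.6049 + 0.2959 = 11.1049 ≈ 11.105
Degrees of freedom = 3 − 1 = 2; critical value at α = 0.1 is 4.605.
Since 11.105 > 4.605, we reject the null hypothesis — the data do not fit the 1:2:1 ratio.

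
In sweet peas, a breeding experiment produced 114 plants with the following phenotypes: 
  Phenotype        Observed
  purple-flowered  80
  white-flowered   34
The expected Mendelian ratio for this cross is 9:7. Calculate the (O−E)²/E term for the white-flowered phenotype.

5.053

Expected counts for N = 114 under a 9:7 ratio (total parts = 16):
  purple-flowered: 114 × 9/16 = 64.125
  white-flowered: 114 × 7/16 = 49.875
Contribution of white-flowered: (34 − 49.875)² / 49.875 = 5.0529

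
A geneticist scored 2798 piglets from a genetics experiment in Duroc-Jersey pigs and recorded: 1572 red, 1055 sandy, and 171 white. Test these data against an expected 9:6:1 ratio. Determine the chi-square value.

0.120

Under the 9:6:1 hypothesis (Σ ratio = 16, N = 2798):
  red: 2798 × 9/16 = 1573.875
  sandy: 2798 × 6/16 = 1049.25
  white: 2798 × 1/16 = 174.875
χ² = Σ (O − E)² / E
  red: (1572 − 1573.875)² / 1573.875 = 0.0022
  sandy: (1055 − 1049.25)² / 1049.25 = 0.0315
  white: (171 − 174.875)² / 174.875 = 0.0859
χ² = 0.0022 + 0.0315 + 0.0859 = 0.1196 ≈ 0.120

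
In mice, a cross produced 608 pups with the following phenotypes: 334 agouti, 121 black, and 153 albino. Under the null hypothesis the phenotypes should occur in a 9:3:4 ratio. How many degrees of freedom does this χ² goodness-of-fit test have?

2

A goodness-of-fit test with 3 phenotype classes has df = 3 − 1 = 2.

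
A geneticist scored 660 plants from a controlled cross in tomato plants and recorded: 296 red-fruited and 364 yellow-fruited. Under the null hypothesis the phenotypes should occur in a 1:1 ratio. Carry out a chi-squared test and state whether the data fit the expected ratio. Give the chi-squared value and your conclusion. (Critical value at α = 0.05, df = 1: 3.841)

The 1:1 ratio has 2 parts, so with N = 660 the expected counts are:
  red-fruited: 660 × 1/2 = 330
  yellow-fruited: 660 × 1/2 = 330
χ² = Σ (O − E)² / E
  red-fruited: (296 − 330)² / 330 = 3.5030
  yellow-fruited: (364 − 330)² / 330 = 3.5030
χ² = 3.5030 + 3.5030 = 7.006
Degrees of freedom = 2 − 1 = 1; critical value at α = 0.05 is 3.841.
Since 7.006 > 3.841, we reject the null hypothesis — the data do not fit the 1:1 ratio.

7.006; not consistent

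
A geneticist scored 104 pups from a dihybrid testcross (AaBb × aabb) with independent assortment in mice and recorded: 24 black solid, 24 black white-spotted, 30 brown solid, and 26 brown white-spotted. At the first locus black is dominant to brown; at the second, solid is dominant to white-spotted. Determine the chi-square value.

A dihybrid testcross with independent assortment gives a 1:1:1:1 ratio.
Total ratio parts = 4. Expected numbers out of 104:
  black solid: 104 × 1/4 = 26
  black white-spotted: 104 × 1/4 = 26
  brown solid: 104 × 1/4 = 26
  brown white-spotted: 104 × 1/4 = 26
χ² = Σ (O − E)² / E
  black solid: (24 − 26)² / 26 = 0.1538
  black white-spotted: (24 − 26)² / 26 = 0.1538
  brown solid: (30 − 26)² / 26 = 0.6154
  brown white-spotted: (26 − 26)² / 26 = 0.0000
χ² = 0.1538 + 0.1538 + 0.6154 + 0.0000 = 0.923

0.923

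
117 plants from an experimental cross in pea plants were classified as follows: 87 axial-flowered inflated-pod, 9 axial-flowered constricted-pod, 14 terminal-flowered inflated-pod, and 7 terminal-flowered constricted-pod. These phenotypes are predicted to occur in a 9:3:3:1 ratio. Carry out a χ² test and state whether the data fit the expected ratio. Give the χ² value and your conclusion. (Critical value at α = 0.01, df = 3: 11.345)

The 9:3:3:1 ratio has 16 parts, so with N = 117 the expected counts are:
  axial-flowered inflated-pod: 117 × 9/16 = 65.8125
  axial-flowered constricted-pod: 117 × 3/16 = 21.9375
  terminal-flowered inflated-pod: 117 × 3/16 = 21.9375
  terminal-flowered constricted-pod: 117 × 1/16 = 7.3125
χ² = Σ (O − E)² / E
  axial-flowered inflated-pod: (87 − 65.8125)² / 65.8125 = 6.8210
  axial-flowered constricted-pod: (9 − 21.9375)² / 21.9375 = 7.6298
  terminal-flowered inflated-pod: (14 − 21.9375)² / 21.9375 = 2.8720
  terminal-flowered constricted-pod: (7 − 7.3125)² / 7.3125 = 0.0134
χ² = 6.8210 + 7.6298 + 2.8720 + 0.0134 = 17.3362 ≈ 17.336
Degrees of freedom = 4 − 1 = 3; critical value at α = 0.01 is 11.345.
Since 17.336 > 11.345, we reject the null hypothesis — the data do not fit the 9:3:3:1 ratio.

17.336; not consistent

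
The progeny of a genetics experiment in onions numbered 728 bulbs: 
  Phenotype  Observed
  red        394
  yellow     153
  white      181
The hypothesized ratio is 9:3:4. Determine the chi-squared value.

Total ratio parts = 16. Expected numbers out of 728:
  red: 728 × 9/16 = 409.5
  yellow: 728 × 3/16 = 136.5
  white: 728 × 4/16 = 182
χ² = Σ (O − E)² / E
  red: (394 − 409.5)² / 409.5 = 0.5867
  yellow: (153 − 136.5)² / 136.5 = 1.9945
  white: (181 − 182)² / 182 = 0.0055
χ² = 0.5867 + 1.9945 + 0.0055 = 2.5867 ≈ 2.587

2.587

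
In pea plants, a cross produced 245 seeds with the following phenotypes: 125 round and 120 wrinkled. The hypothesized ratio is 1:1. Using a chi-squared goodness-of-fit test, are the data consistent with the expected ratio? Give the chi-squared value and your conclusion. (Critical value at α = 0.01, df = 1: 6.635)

Total ratio parts = 2. Expected numbers out of 245:
  round: 245 × 1/2 = 122.5
  wrinkled: 245 × 1/2 = 122.5
χ² = Σ (O − E)² / E
  round: (125 − 122.5)² / 122.5 = 0.0510
  wrinkled: (120 − 122.5)² / 122.5 = 0.0510
χ² = 0.0510 + 0.0510 = 0.102
Degrees of freedom = 2 − 1 = 1; critical value at α = 0.01 is 6.635.
Since 0.102 < 6.635, we fail to reject the null hypothesis — the data are consistent with the 1:1 ratio.

0.102; consistent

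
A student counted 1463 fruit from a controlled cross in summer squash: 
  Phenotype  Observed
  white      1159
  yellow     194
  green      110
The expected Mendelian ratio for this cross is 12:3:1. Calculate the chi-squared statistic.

30.757

Total ratio parts = 16. Expected numbers out of 1463:
  white: 1463 × 12/16 = 1097.25
  yellow: 1463 × 3/16 = 274.3125
  green: 1463 × 1/16 = 91.4375
χ² = Σ (O − E)² / E
  white: (1159 − 1097.25)² / 1097.25 = 3.4751
  yellow: (194 − 274.3125)² / 274.3125 = 23.5137
  green: (110 − 91.4375)² / 91.4375 = 3.7683
χ² = 3.4751 + 23.5137 + 3.7683 = 30.7571 ≈ 30.757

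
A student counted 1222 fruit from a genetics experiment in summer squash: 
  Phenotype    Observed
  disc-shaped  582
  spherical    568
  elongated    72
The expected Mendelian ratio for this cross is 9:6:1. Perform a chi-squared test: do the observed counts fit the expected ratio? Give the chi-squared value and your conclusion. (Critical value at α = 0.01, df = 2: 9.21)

42.690; not consistent

Total ratio parts = 16. Expected numbers out of 1222:
  disc-shaped: 1222 × 9/16 = 687.375
  spherical: 1222 × 6/16 = 458.25
  elongated: 1222 × 1/16 = 76.375
χ² = Σ (O − E)² / E
  disc-shaped: (582 − 687.375)² / 687.375 = 16.1541
  spherical: (568 − 458.25)² / 458.25 = 26.2849
  elongated: (72 − 76.375)² / 76.375 = 0.2506
χ² = 16.1541 + 26.2849 + 0.2506 = 42.6896 ≈ 42.690
Degrees of freedom = 3 − 1 = 2; critical value at α = 0.01 is 9.21.
Since 42.690 > 9.21, we reject the null hypothesis — the data do not fit the 9:6:1 ratio.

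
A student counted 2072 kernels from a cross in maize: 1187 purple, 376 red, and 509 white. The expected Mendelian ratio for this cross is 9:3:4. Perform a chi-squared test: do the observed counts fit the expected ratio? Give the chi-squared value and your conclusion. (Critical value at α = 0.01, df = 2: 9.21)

The 9:3:4 ratio has 16 parts, so with N = 2072 the expected counts are:
  purple: 2072 × 9/16 = 1165.5
  red: 2072 × 3/16 = 388.5
  white: 2072 × 4/16 = 518
χ² = Σ (O − E)² / E
  purple: (1187 − 1165.5)² / 1165.5 = 0.3966
  red: (376 − 388.5)² / 388.5 = 0.4022
  white: (509 − 518)² / 518 = 0.1564
χ² = 0.3966 + 0.4022 + 0.1564 = 0.9552 ≈ 0.955
Degrees of freedom = 3 − 1 = 2; critical value at α = 0.01 is 9.21.
Since 0.955 < 9.21, we fail to reject the null hypothesis — the data are consistent with the 9:3:4 ratio.

0.955; consistent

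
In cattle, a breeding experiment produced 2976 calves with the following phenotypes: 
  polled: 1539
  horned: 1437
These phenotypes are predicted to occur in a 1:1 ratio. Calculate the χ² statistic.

Expected counts for N = 2976 under a 1:1 ratio (total parts = 2):
  polled: 2976 × 1/2 = 1488
  horned: 2976 × 1/2 = 1488
χ² = Σ (O − E)² / E
  polled: (1539 − 1488)² / 1488 = 1.7480
  horned: (1437 − 1488)² / 1488 = 1.7480
χ² = 1.7480 + 1.7480 = 3.496

3.496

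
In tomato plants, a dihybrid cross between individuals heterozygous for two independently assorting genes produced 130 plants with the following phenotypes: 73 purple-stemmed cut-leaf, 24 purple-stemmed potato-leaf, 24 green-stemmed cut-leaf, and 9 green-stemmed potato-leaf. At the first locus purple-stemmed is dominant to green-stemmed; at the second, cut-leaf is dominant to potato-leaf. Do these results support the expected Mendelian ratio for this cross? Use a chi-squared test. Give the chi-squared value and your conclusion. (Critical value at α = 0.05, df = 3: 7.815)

0.106; consistent

A dihybrid F₂ with independent assortment and complete dominance at both loci gives a 9:3:3:1 phenotypic ratio.
The 9:3:3:1 ratio has 16 parts, so with N = 130 the expected counts are:
  purple-stemmed cut-leaf: 130 × 9/16 = 73.125
  purple-stemmed potato-leaf: 130 × 3/16 = 24.375
  green-stemmed cut-leaf: 130 × 3/16 = 24.375
  green-stemmed potato-leaf: 130 × 1/16 = 8.125
χ² = Σ (O − E)² / E
  purple-stemmed cut-leaf: (73 − 73.125)² / 73.125 = 0.0002
  purple-stemmed potato-leaf: (24 − 24.375)² / 24.375 = 0.0058
  green-stemmed cut-leaf: (24 − 24.375)² / 24.375 = 0.0058
  green-stemmed potato-leaf: (9 − 8.125)² / 8.125 = 0.0942
χ² = 0.0002 + 0.0058 + 0.0058 + 0.0942 = 0.106
Degrees of freedom = 4 − 1 = 3; critical value at α = 0.05 is 7.815.
Since 0.106 < 7.815, we fail to reject the null hypothesis — the data are consistent with the 9:3:3:1 ratio.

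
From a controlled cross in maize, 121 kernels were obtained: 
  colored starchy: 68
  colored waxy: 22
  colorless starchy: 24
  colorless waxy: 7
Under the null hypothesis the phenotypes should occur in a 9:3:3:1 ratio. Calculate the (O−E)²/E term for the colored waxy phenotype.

0.021

Under the 9:3:3:1 hypothesis (Σ ratio = 16, N = 121):
  colored starchy: 121 × 9/16 = 68.0625
  colored waxy: 121 × 3/16 = 22.6875
  colorless starchy: 121 × 3/16 = 22.6875
  colorless waxy: 121 × 1/16 = 7.5625
Contribution of colored waxy: (22 − 22.6875)² / 22.6875 = 0.0208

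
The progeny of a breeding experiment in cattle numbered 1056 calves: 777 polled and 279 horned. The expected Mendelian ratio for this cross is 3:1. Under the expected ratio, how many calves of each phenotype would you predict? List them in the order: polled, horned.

792, 264

Expected counts for N = 1056 under a 3:1 ratio (total parts = 4):
  polled: 1056 × 3/4 = 792
  horned: 1056 × 1/4 = 264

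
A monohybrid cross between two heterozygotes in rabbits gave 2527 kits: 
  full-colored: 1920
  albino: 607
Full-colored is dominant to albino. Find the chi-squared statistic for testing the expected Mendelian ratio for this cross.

For a monohybrid cross between heterozygotes with complete dominance, the expected phenotypic ratio is 3:1.
The 3:1 ratio has 4 parts, so with N = 2527 the expected counts are:
  full-colored: 2527 × 3/4 = 1895.25
  albino: 2527 × 1/4 = 631.75
χ² = Σ (O − E)² / E
  full-colored: (1920 − 1895.25)² / 1895.25 = 0.3232
  albino: (607 − 631.75)² / 631.75 = 0.9696
χ² = 0.3232 + 0.9696 = 1.2928 ≈ 1.293

1.293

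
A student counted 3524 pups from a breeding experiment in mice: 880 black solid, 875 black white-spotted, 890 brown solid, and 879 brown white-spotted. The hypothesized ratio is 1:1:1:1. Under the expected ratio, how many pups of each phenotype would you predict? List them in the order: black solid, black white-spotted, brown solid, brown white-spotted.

881, 881, 881, 881

Under the 1:1:1:1 hypothesis (Σ ratio = 4, N = 3524):
  black solid: 3524 × 1/4 = 881
  black white-spotted: 3524 × 1/4 = 881
  brown solid: 3524 × 1/4 = 881
  brown white-spotted: 3524 × 1/4 = 881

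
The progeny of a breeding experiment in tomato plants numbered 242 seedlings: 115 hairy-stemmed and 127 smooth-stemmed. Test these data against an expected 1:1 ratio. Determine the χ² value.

The 1:1 ratio has 2 parts, so with N = 242 the expected counts are:
  hairy-stemmed: 242 × 1/2 = 121
  smooth-stemmed: 242 × 1/2 = 121
χ² = Σ (O − E)² / E
  hairy-stemmed: (115 − 121)² / 121 = 0.2975
  smooth-stemmed: (127 − 121)² / 121 = 0.2975
χ² = 0.2975 + 0.2975 = 0.595

0.595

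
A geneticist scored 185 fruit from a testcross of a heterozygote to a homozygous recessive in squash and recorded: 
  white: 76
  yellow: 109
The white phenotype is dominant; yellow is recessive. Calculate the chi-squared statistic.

5.886

A testcross of a heterozygote (Aa × aa) gives a 1:1 phenotypic ratio.
Expected counts for N = 185 under a 1:1 ratio (total parts = 2):
  white: 185 × 1/2 = 92.5
  yellow: 185 × 1/2 = 92.5
χ² = Σ (O − E)² / E
  white: (76 − 92.5)² / 92.5 = 2.9432
  yellow: (109 − 92.5)² / 92.5 = 2.9432
χ² = 2.9432 + 2.9432 = 5.8864 ≈ 5.886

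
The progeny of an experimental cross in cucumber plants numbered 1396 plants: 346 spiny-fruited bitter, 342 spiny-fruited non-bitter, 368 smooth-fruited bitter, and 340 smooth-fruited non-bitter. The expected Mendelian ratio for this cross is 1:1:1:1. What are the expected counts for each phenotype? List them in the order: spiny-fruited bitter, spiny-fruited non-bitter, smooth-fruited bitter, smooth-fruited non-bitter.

The 1:1:1:1 ratio has 4 parts, so with N = 1396 the expected counts are:
  spiny-fruited bitter: 1396 × 1/4 = 349
  spiny-fruited non-bitter: 1396 × 1/4 = 349
  smooth-fruited bitter: 1396 × 1/4 = 349
  smooth-fruited non-bitter: 1396 × 1/4 = 349

349, 349, 349, 349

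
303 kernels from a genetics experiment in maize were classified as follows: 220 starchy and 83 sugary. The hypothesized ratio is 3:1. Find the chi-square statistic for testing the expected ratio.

0.925

Under the 3:1 hypothesis (Σ ratio = 4, N = 303):
  starchy: 303 × 3/4 = 227.25
  sugary: 303 × 1/4 = 75.75
χ² = Σ (O − E)² / E
  starchy: (220 − 227.25)² / 227.25 = 0.2313
  sugary: (83 − 75.75)² / 75.75 = 0.6939
χ² = 0.2313 + 0.6939 = 0.9252 ≈ 0.925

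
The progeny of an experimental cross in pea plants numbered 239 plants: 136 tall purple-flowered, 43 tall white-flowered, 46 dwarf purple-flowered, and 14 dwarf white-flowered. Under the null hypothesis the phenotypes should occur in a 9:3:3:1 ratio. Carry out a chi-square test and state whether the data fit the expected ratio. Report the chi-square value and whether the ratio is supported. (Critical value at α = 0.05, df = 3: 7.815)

Total ratio parts = 16. Expected numbers out of 239:
  tall purple-flowered: 239 × 9/16 = 134.4375
  tall white-flowered: 239 × 3/16 = 44.8125
  dwarf purple-flowered: 239 × 3/16 = 44.8125
  dwarf white-flowered: 239 × 1/16 = 14.9375
χ² = Σ (O − E)² / E
  tall purple-flowered: (136 − 134.4375)² / 134.4375 = 0.0182
  tall white-flowered: (43 − 44.8125)² / 44.8125 = 0.0733
  dwarf purple-flowered: (46 − 44.8125)² / 44.8125 = 0.0315
  dwarf white-flowered: (14 − 14.9375)² / 14.9375 = 0.0588
χ² = 0.0182 + 0.0733 + 0.0315 + 0.0588 = 0.1818 ≈ 0.182
Degrees of freedom = 4 − 1 = 3; critical value at α = 0.05 is 7.815.
Since 0.182 < 7.815, we fail to reject the null hypothesis — the data are consistent with the 9:3:3:1 ratio.

0.182; consistent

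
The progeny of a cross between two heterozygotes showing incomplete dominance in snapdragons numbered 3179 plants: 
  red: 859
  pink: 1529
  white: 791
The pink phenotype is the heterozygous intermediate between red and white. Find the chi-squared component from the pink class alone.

With incomplete dominance, a heterozygote × heterozygote cross gives a 1:2:1 phenotypic ratio.
Total ratio parts = 4. Expected numbers out of 3179:
  red: 3179 × 1/4 = 794.75
  pink: 3179 × 2/4 = 1589.5
  white: 3179 × 1/4 = 794.75
Contribution of pink: (1529 − 1589.5)² / 1589.5 = 2.3028

2.303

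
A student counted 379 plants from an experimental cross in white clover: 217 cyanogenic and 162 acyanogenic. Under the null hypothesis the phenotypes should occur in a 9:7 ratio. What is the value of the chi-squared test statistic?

Expected counts for N = 379 under a 9:7 ratio (total parts = 16):
  cyanogenic: 379 × 9/16 = 213.1875
  acyanogenic: 379 × 7/16 = 165.8125
χ² = Σ (O − E)² / E
  cyanogenic: (217 − 213.1875)² / 213.1875 = 0.0682
  acyanogenic: (162 − 165.8125)² / 165.8125 = 0.0877
χ² = 0.0682 + 0.0877 = 0.1559 ≈ 0.156

0.156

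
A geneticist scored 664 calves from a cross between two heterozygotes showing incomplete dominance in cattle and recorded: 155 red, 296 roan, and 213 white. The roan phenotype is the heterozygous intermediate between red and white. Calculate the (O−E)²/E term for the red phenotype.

0.729

With incomplete dominance, a heterozygote × heterozygote cross gives a 1:2:1 phenotypic ratio.
The 1:2:1 ratio has 4 parts, so with N = 664 the expected counts are:
  red: 664 × 1/4 = 166
  roan: 664 × 2/4 = 332
  white: 664 × 1/4 = 166
Contribution of red: (155 − 166)² / 166 = 0.7289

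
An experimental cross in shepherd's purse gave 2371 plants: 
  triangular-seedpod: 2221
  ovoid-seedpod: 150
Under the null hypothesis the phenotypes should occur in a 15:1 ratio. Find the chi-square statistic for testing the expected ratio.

Total ratio parts = 16. Expected numbers out of 2371:
  triangular-seedpod: 2371 × 15/16 = 2222.8125
  ovoid-seedpod: 2371 × 1/16 = 148.1875
χ² = Σ (O − E)² / E
  triangular-seedpod: (2221 − 2222.8125)² / 2222.8125 = 0.0015
  ovoid-seedpod: (150 − 148.1875)² / 148.1875 = 0.0222
χ² = 0.0015 + 0.0222 = 0.0237 ≈ 0.024

0.024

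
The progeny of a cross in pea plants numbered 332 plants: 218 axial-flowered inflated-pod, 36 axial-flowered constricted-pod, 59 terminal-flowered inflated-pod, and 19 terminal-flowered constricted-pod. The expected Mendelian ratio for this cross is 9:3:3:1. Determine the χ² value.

16.616

Total ratio parts = 16. Expected numbers out of 332:
  axial-flowered inflated-pod: 332 × 9/16 = 186.75
  axial-flowered constricted-pod: 332 × 3/16 = 62.25
  terminal-flowered inflated-pod: 332 × 3/16 = 62.25
  terminal-flowered constricted-pod: 332 × 1/16 = 20.75
χ² = Σ (O − E)² / E
  axial-flowered inflated-pod: (218 − 186.75)² / 186.75 = 5.2293
  axial-flowered constricted-pod: (36 − 62.25)² / 62.25 = 11.0693
  terminal-flowered inflated-pod: (59 − 62.25)² / 62.25 = 0.1697
  terminal-flowered constricted-pod: (19 − 20.75)² / 20.75 = 0.1476
χ² = 5.2293 + 11.0693 + 0.1697 + 0.1476 = 16.6159 ≈ 16.616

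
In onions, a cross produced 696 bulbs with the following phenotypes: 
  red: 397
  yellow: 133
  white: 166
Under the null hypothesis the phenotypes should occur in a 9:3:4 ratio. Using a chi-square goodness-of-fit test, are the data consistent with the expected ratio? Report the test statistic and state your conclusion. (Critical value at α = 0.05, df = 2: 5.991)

Total ratio parts = 16. Expected numbers out of 696:
  red: 696 × 9/16 = 391.5
  yellow: 696 × 3/16 = 130.5
  white: 696 × 4/16 = 174
χ² = Σ (O − E)² / E
  red: (397 − 391.5)² / 391.5 = 0.0773
  yellow: (133 − 130.5)² / 130.5 = 0.0479
  white: (166 − 174)² / 174 = 0.3678
χ² = 0.0773 + 0.0479 + 0.3678 = 0.493
Degrees of freedom = 3 − 1 = 2; critical value at α = 0.05 is 5.991.
Since 0.493 < 5.991, we fail to reject the null hypothesis — the data are consistent with the 9:3:4 ratio.

0.493; consistent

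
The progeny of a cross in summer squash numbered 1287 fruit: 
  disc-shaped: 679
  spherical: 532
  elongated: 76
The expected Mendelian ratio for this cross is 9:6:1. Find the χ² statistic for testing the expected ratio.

8.086

Total ratio parts = 16. Expected numbers out of 1287:
  disc-shaped: 1287 × 9/16 = 723.9375
  spherical: 1287 × 6/16 = 482.625
  elongated: 1287 × 1/16 = 80.4375
χ² = Σ (O − E)² / E
  disc-shaped: (679 − 723.9375)² / 723.9375 = 2.7894
  spherical: (532 − 482.625)² / 482.625 = 5.0513
  elongated: (76 − 80.4375)² / 80.4375 = 0.2448
χ² = 2.7894 + 5.0513 + 0.2448 = 8.0855 ≈ 8.086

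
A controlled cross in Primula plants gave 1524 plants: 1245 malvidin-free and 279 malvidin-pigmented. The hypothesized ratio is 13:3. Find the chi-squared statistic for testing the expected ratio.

The 13:3 ratio has 16 parts, so with N = 1524 the expected counts are:
  malvidin-free: 1524 × 13/16 = 1238.25
  malvidin-pigmented: 1524 × 3/16 = 285.75
χ² = Σ (O − E)² / E
  malvidin-free: (1245 − 1238.25)² / 1238.25 = 0.0368
  malvidin-pigmented: (279 − 285.75)² / 285.75 = 0.1594
χ² = 0.0368 + 0.1594 = 0.1962 ≈ 0.196

0.196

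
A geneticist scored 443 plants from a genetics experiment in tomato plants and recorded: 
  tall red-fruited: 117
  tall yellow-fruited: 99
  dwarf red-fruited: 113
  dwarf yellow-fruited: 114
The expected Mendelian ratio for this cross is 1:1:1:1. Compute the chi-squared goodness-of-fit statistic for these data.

1.740

Total ratio parts = 4. Expected numbers out of 443:
  tall red-fruited: 443 × 1/4 = 110.75
  tall yellow-fruited: 443 × 1/4 = 110.75
  dwarf red-fruited: 443 × 1/4 = 110.75
  dwarf yellow-fruited: 443 × 1/4 = 110.75
χ² = Σ (O − E)² / E
  tall red-fruited: (117 − 110.75)² / 110.75 = 0.3527
  tall yellow-fruited: (99 − 110.75)² / 110.75 = 1.2466
  dwarf red-fruited: (113 − 110.75)² / 110.75 = 0.0457
  dwarf yellow-fruited: (114 − 110.75)² / 110.75 = 0.0954
χ² = 0.3527 + 1.2466 + 0.0457 + 0.0954 = 1.7404 ≈ 1.740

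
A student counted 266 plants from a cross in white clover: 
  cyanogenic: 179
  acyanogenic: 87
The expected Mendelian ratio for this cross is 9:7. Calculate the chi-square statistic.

13.182

Under the 9:7 hypothesis (Σ ratio = 16, N = 266):
  cyanogenic: 266 × 9/16 = 149.625
  acyanogenic: 266 × 7/16 = 116.375
χ² = Σ (O − E)² / E
  cyanogenic: (179 − 149.625)² / 149.625 = 5.7670
  acyanogenic: (87 − 116.375)² / 116.375 = 7.4147
χ² = 5.7670 + 7.4147 = 13.1817 ≈ 13.182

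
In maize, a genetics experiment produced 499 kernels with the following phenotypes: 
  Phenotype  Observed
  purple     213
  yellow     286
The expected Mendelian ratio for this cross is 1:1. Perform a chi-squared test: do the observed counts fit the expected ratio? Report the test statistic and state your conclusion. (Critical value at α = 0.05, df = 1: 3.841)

10.679; not consistent

Expected counts for N = 499 under a 1:1 ratio (total parts = 2):
  purple: 499 × 1/2 = 249.5
  yellow: 499 × 1/2 = 249.5
χ² = Σ (O − E)² / E
  purple: (213 − 249.5)² / 249.5 = 5.3397
  yellow: (286 − 249.5)² / 249.5 = 5.3397
χ² = 5.3397 + 5.3397 = 10.6794 ≈ 10.679
Degrees of freedom = 2 − 1 = 1; critical value at α = 0.05 is 3.841.
Since 10.679 > 3.841, we reject the null hypothesis — the data do not fit the 1:1 ratio.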